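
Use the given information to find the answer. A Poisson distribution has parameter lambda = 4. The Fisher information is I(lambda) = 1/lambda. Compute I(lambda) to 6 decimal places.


Fisher information for Poisson: I(lambda) = 1/lambda.
lambda = 4.
I(lambda) = 1/4 = 0.250000

0.250000


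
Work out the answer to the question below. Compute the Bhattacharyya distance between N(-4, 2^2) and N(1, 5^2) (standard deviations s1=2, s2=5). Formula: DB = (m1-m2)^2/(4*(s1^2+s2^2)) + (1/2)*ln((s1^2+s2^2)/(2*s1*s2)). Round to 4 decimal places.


Bhattacharyya distance between two Gaussians:
DB = (m1-m2)^2/(4*(s1^2+s2^2)) + (1/2)*ln((s1^2+s2^2)/(2*s1*s2)).
(m1-m2)^2 = (-5)^2 = 25.
s1^2+s2^2 = 4 + 25 = 29.
term1 = 25/116 = 0.215517.
term2 = 0.5*ln(29/20.0) = 0.185782.
DB = 0.215517 + 0.185782 = 0.4013

0.4013


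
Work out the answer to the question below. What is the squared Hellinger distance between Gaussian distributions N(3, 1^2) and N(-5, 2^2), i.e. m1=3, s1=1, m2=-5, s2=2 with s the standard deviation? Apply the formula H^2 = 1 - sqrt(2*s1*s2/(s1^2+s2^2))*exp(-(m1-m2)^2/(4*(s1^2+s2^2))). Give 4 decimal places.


Squared Hellinger distance for Gaussians:
H^2 = 1 - sqrt(2*s1*s2/(s1^2+s2^2)) * exp(-(m1-m2)^2/(4*(s1^2+s2^2))).
s1^2 = 1, s2^2 = 4, s1^2+s2^2 = 5.
sqrt(2*1*2/(5)) = 0.894427.
(m1-m2)^2 = (8)^2 = 64.
exp(-64/(4*5)) = exp(-3.2) = 0.040762.
H^2 = 1 - 0.894427*0.040762 = 0.9635

0.9635


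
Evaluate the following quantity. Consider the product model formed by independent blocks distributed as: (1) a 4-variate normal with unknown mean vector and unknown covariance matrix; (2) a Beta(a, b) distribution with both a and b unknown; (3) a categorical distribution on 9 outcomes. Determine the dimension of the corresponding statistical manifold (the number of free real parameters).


The dimension of a statistical manifold equals the number of free
(independent) real parameters of the model. For a product of independent
blocks the parameter counts add.
- 4-variate normal: 4 (mean) + 4*5/2 = 10 (symmetric covariance) = 14.
- Beta (a, b): 2.
- categorical on 9 outcomes (probabilities sum to 1): 9-1 = 8.
Total = 14 + 2 + 8 = 24.
Dimension = 24

24


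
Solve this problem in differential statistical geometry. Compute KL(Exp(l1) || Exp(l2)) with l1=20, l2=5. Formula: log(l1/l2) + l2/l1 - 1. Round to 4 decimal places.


KL divergence for exponential family:
KL = log(l1/l2) + l2/l1 - 1.
log(20/5) = 1.386294.
5/20 = 0.25.
KL = 1.386294 + 0.25 - 1 = 0.6363

0.6363


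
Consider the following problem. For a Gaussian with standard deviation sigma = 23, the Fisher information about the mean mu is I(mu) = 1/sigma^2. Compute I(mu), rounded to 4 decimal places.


The Fisher information for the mean of a normal distribution is I(mu) = 1/sigma^2.
sigma = 23, so sigma^2 = 529.
I(mu) = 1/529 = 0.0019

0.0019


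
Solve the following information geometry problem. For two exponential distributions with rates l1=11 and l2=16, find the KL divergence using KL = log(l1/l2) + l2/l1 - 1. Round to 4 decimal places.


KL divergence for exponential family:
KL = log(l1/l2) + l2/l1 - 1.
log(11/16) = -0.374693.
16/11 = 1.454545.
KL = -0.374693 + 1.454545 - 1 = 0.0799

0.0799


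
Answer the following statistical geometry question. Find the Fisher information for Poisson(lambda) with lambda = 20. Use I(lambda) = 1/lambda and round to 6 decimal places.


Fisher information for Poisson: I(lambda) = 1/lambda.
lambda = 20.
I(lambda) = 1/20 = 0.050000

0.050000


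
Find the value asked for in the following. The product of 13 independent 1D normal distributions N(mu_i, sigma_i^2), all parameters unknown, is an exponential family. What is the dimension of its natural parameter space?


Exponential family dimension calculation:
Each univariate normal has two natural parameters (mu/sigma^2 and -1/(2 sigma^2)).
With 13 independent components, dim = 2 * 13 = 26.

26


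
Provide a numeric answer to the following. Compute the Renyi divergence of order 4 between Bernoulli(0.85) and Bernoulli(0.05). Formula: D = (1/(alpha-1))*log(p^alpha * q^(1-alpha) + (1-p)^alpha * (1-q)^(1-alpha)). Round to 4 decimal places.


Renyi divergence of order alpha between Bernoulli distributions:
D = (1/(alpha-1))*log(p^alpha * q^(1-alpha) + (1-p)^alpha * (1-q)^(1-alpha)).
alpha = 4, p = 0.85, q = 0.05.
p^alpha * q^(1-alpha) = 0.85^4 * 0.05^-3 = 4176.05.
(1-p)^alpha * (1-q)^(1-alpha) = 0.15^4 * 0.95^-3 = 0.00059.
sum = 4176.05 + 0.00059 = 4176.05059.
D = (1/3)*log(4176.05059) = 2.7790

2.7790


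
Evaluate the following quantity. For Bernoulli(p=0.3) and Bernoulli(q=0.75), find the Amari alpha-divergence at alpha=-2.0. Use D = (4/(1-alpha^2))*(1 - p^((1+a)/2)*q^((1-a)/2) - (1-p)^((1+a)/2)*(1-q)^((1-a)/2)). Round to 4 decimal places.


Amari alpha-divergence:
D = (4/(1-alpha^2))*(1 - p^((1+a)/2)*q^((1-a)/2) - (1-p)^((1+a)/2)*(1-q)^((1-a)/2)).
alpha = -2.0, p = 0.3, q = 0.75.
e1 = (1+alpha)/2 = -0.5, e2 = (1-alpha)/2 = 1.5.
t1 = p^e1 * q^e2 = 0.3^-0.5 * 0.75^1.5 = 1.185854.
t2 = (1-p)^e1 * (1-q)^e2 = 0.7^-0.5 * 0.25^1.5 = 0.149404.
4/(1-alpha^2) = -1.333333.
D = -1.333333*(1 - 1.185854 - 0.149404) = 0.4470

0.4470


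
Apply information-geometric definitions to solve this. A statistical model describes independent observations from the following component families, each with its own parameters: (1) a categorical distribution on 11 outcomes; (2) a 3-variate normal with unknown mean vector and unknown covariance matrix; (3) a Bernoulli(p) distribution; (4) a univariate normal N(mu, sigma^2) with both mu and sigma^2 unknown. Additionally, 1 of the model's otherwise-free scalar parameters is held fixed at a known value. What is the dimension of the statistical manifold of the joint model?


The dimension of a statistical manifold equals the number of free
(independent) real parameters of the model. For a product of independent
blocks the parameter counts add.
- categorical on 11 outcomes (probabilities sum to 1): 11-1 = 10.
- 3-variate normal: 3 (mean) + 3*4/2 = 6 (symmetric covariance) = 9.
- Bernoulli (p): 1.
- normal (mu, sigma^2): 2.
Total = 10 + 9 + 1 + 2 = 22.
1 parameter(s) fixed at known values: 22 - 1 = 21.
Dimension = 21

21


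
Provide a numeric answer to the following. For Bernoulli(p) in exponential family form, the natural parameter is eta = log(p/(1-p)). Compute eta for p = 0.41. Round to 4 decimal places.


Natural parameter for Bernoulli: eta = log(p/(1-p)).
p = 0.41, 1-p = 0.59.
p/(1-p) = 0.694915.
eta = log(0.694915) = -0.3640

-0.3640


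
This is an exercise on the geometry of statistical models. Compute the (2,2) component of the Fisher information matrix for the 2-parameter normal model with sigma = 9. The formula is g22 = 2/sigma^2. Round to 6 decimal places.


For the 2-parameter normal family, the Fisher metric has:
  g11 = 1/sigma^2, g22 = 2/sigma^2.
sigma = 9, sigma^2 = 81.
g22 = 0.024691

0.024691


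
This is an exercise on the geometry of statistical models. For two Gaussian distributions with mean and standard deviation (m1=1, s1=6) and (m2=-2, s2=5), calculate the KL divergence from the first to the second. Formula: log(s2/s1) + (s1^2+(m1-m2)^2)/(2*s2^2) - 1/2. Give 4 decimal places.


KL divergence between normal distributions:
KL = log(s2/s1) + (s1^2 + (m1-m2)^2)/(2*s2^2) - 1/2.
log(5/6) = -0.182322.
(6^2 + (1--2)^2)/(2*5^2) = (36 + 9)/50 = 0.9.
KL = -0.182322 + 0.9 - 0.5 = 0.2177

0.2177


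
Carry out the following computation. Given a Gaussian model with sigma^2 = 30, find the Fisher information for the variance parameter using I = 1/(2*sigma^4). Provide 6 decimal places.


Fisher information for variance: I(sigma^2) = 1/(2*sigma^4).
sigma^2 = 30, so sigma^4 = 900.
I = 1/(2*900) = 1/1800 = 0.000556

0.000556


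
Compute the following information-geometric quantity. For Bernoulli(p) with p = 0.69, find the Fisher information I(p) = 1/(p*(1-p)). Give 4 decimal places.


For Bernoulli(p), Fisher information is I(p) = 1/(p*(1-p)).
p = 0.69, 1-p = 0.31.
p*(1-p) = 0.2139.
I(p) = 1/0.2139 = 4.6751

4.6751


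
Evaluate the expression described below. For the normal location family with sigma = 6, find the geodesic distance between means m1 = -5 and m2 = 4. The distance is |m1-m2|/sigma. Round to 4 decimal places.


On the fixed-variance normal subfamily, geodesic distance = |m1-m2|/sigma.
|-5 - 4| = 9.
sigma = 6.
d = 9/6 = 1.5000

1.5000


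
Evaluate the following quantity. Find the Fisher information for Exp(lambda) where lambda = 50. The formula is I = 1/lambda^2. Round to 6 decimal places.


Fisher information for exponential: I(lambda) = 1/lambda^2.
lambda = 50, lambda^2 = 2500.
I = 1/2500 = 0.000400

0.000400


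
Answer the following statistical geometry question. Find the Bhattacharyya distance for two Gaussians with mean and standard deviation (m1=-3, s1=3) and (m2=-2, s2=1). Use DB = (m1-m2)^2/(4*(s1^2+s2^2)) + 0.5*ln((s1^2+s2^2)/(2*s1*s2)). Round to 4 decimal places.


Bhattacharyya distance between two Gaussians:
DB = (m1-m2)^2/(4*(s1^2+s2^2)) + (1/2)*ln((s1^2+s2^2)/(2*s1*s2)).
(m1-m2)^2 = (-1)^2 = 1.
s1^2+s2^2 = 9 + 1 = 10.
term1 = 1/40 = 0.025.
term2 = 0.5*ln(10/6.0) = 0.255413.
DB = 0.025 + 0.255413 = 0.2804

0.2804


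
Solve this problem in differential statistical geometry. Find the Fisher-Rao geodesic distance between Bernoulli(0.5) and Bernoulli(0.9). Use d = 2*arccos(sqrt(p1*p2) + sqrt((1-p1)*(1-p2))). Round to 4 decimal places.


Geodesic distance on Bernoulli manifold:
d(p1,p2) = 2*arccos(sqrt(p1*p2) + sqrt((1-p1)*(1-p2))).
sqrt(p1*p2) = sqrt(0.5*0.9) = 0.67082.
sqrt((1-p1)*(1-p2)) = sqrt(0.5*0.1) = 0.223607.
arg = 0.67082 + 0.223607 = 0.894427.
d = 2*arccos(0.894427) = 0.9273

0.9273


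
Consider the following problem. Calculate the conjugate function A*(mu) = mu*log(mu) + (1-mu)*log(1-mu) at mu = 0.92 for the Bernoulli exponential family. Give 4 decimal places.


Legendre transform for Bernoulli:
A*(mu) = mu*log(mu) + (1-mu)*log(1-mu).
mu = 0.92, 1-mu = 0.08.
mu*log(mu) = 0.92*log(0.92) = -0.076711.
(1-mu)*log(1-mu) = 0.08*log(0.08) = -0.202058.
A* = -0.076711 + -0.202058 = -0.2788

-0.2788


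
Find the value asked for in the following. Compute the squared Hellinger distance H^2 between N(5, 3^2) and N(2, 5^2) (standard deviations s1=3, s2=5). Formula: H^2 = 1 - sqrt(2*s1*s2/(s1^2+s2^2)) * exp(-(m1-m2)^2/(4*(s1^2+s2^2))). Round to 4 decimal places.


Squared Hellinger distance for Gaussians:
H^2 = 1 - sqrt(2*s1*s2/(s1^2+s2^2)) * exp(-(m1-m2)^2/(4*(s1^2+s2^2))).
s1^2 = 9, s2^2 = 25, s1^2+s2^2 = 34.
sqrt(2*3*5/(34)) = 0.939336.
(m1-m2)^2 = (3)^2 = 9.
exp(-9/(4*34)) = exp(-0.066176) = 0.935966.
H^2 = 1 - 0.939336*0.935966 = 0.1208

0.1208


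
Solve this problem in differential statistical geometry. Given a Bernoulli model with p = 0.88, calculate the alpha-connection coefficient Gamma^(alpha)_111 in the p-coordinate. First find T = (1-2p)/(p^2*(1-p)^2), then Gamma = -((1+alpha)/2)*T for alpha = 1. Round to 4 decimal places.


Skewness (Amari-Chentsov) tensor: T = (1-2p)/(p^2*(1-p)^2).
p = 0.88, 1-2p = -0.76, p^2 = 0.7744, (1-p)^2 = 0.0144.
T = -0.76/(0.7744 * 0.0144) = -68.153122.
In the p-coordinate, Gamma^(alpha) = Gamma^(0) - (alpha/2)*T with Gamma^(0) = (1/2)*g'(p) = -T/2,
so Gamma^(alpha) = -((1+alpha)/2)*T.
alpha = 1, -(1+alpha)/2 = -1.0.
Gamma = -1.0 * -68.153122 = 68.1531

68.1531


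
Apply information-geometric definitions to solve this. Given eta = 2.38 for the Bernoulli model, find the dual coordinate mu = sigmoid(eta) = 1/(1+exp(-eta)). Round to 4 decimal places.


Dual coordinate (expectation parameter) for Bernoulli:
mu = 1/(1+exp(-eta)).
eta = 2.38.
exp(-eta) = exp(-2.38) = 0.092551.
mu = 1/(1+0.092551) = 0.9153

0.9153


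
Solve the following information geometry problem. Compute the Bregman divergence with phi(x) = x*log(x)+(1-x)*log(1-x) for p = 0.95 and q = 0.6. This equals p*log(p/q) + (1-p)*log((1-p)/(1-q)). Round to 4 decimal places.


Bregman divergence with negative entropy generator:
D = p*log(p/q) + (1-p)*log((1-p)/(1-q)).
p = 0.95, q = 0.6.
p*log(p/q) = 0.95*log(0.95/0.6) = 0.436556.
(1-p)*log((1-p)/(1-q)) = 0.05*log(0.05/0.4) = -0.103972.
D = 0.436556 + -0.103972 = 0.3326

0.3326


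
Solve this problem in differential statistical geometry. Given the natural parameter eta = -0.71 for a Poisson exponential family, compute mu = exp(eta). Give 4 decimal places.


Expectation parameter for Poisson exponential family:
mu = exp(eta).
eta = -0.71.
mu = exp(-0.71) = 0.4916

0.4916


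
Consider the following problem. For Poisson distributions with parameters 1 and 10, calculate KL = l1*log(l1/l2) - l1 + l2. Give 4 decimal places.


KL divergence for Poisson:
KL = l1*log(l1/l2) - l1 + l2.
l1 = 1, l2 = 10.
log(1/10) = -2.302585.
l1*log(l1/l2) = 1 * -2.302585 = -2.302585.
KL = -2.302585 - 1 + 10 = 6.6974

6.6974


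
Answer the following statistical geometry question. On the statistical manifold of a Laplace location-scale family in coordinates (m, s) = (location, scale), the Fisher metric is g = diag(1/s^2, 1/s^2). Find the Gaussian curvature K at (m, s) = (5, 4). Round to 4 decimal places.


The metric has the form g = (A dm^2 + B ds^2)/s^2 with A = 1, B = 1.
Substitute u = sqrt(A/B)*m: g = B*(du^2 + ds^2)/s^2, i.e. B times the
Poincare upper half-plane metric, which has constant Gaussian curvature -1.
Scaling a 2D metric by a constant c divides the Gaussian curvature by c,
so K = -1/B = -1/(1) = -1.0000 everywhere (the point (m, s) = (5, 4) is irrelevant:
the curvature is constant).
The requested Gaussian curvature is K = -1.0000.

-1.0000


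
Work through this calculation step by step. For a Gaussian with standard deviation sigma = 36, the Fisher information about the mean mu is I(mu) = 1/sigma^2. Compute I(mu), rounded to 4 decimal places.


The Fisher information for the mean of a normal distribution is I(mu) = 1/sigma^2.
sigma = 36, so sigma^2 = 1296.
I(mu) = 1/1296 = 0.0008

0.0008


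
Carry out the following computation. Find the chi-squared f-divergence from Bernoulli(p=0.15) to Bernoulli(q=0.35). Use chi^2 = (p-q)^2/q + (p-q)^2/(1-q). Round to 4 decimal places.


Chi-squared divergence between Bernoulli distributions:
chi^2 = (p-q)^2/q + (p-q)^2/(1-q).
p = 0.15, q = 0.35, p-q = -0.2.
(p-q)^2 = 0.04.
term1 = 0.04/0.35 = 0.114286.
term2 = 0.04/0.65 = 0.061538.
chi^2 = 0.114286 + 0.061538 = 0.1758

0.1758


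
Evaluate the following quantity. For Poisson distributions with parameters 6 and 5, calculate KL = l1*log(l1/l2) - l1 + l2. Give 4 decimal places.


KL divergence for Poisson:
KL = l1*log(l1/l2) - l1 + l2.
l1 = 6, l2 = 5.
log(6/5) = 0.182322.
l1*log(l1/l2) = 6 * 0.182322 = 1.093929.
KL = 1.093929 - 6 + 5 = 0.0939

0.0939


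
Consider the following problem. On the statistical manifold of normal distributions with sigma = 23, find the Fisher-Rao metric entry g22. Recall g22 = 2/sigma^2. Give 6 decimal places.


For the 2-parameter normal family, the Fisher metric has:
  g11 = 1/sigma^2, g22 = 2/sigma^2.
sigma = 23, sigma^2 = 529.
g22 = 0.003781

0.003781


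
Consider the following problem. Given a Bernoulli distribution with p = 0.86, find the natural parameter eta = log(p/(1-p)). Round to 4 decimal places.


Natural parameter for Bernoulli: eta = log(p/(1-p)).
p = 0.86, 1-p = 0.14.
p/(1-p) = 6.142857.
eta = log(6.142857) = 1.8153

1.8153


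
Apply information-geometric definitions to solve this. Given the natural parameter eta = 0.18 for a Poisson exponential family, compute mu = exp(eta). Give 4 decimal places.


Expectation parameter for Poisson exponential family:
mu = exp(eta).
eta = 0.18.
mu = exp(0.18) = 1.1972

1.1972


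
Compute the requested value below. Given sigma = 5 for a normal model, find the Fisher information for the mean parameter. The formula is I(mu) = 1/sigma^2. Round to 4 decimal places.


The Fisher information for the mean of a normal distribution is I(mu) = 1/sigma^2.
sigma = 5, so sigma^2 = 25.
I(mu) = 1/25 = 0.0400

0.0400


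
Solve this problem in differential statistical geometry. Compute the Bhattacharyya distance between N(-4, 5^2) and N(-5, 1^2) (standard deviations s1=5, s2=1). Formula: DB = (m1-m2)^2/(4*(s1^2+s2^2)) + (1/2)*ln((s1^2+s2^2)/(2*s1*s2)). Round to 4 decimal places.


Bhattacharyya distance between two Gaussians:
DB = (m1-m2)^2/(4*(s1^2+s2^2)) + (1/2)*ln((s1^2+s2^2)/(2*s1*s2)).
(m1-m2)^2 = (1)^2 = 1.
s1^2+s2^2 = 25 + 1 = 26.
term1 = 1/104 = 0.009615.
term2 = 0.5*ln(26/10.0) = 0.477756.
DB = 0.009615 + 0.477756 = 0.4874

0.4874


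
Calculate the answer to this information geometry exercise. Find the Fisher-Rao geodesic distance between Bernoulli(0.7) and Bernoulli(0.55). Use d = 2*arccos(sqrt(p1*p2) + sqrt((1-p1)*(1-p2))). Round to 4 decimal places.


Geodesic distance on Bernoulli manifold:
d(p1,p2) = 2*arccos(sqrt(p1*p2) + sqrt((1-p1)*(1-p2))).
sqrt(p1*p2) = sqrt(0.7*0.55) = 0.620484.
sqrt((1-p1)*(1-p2)) = sqrt(0.3*0.45) = 0.367423.
arg = 0.620484 + 0.367423 = 0.987907.
d = 2*arccos(0.987907) = 0.3113

0.3113


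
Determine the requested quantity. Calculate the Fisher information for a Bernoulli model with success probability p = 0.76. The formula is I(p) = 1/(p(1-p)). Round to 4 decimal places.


For Bernoulli(p), Fisher information is I(p) = 1/(p*(1-p)).
p = 0.76, 1-p = 0.24.
p*(1-p) = 0.1824.
I(p) = 1/0.1824 = 5.4825

5.4825


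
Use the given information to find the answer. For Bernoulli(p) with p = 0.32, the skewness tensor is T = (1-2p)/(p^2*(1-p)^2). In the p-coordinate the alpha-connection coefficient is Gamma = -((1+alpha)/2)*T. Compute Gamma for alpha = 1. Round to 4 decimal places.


Skewness (Amari-Chentsov) tensor: T = (1-2p)/(p^2*(1-p)^2).
p = 0.32, 1-2p = 0.36, p^2 = 0.1024, (1-p)^2 = 0.4624.
T = 0.36/(0.1024 * 0.4624) = 7.602995.
In the p-coordinate, Gamma^(alpha) = Gamma^(0) - (alpha/2)*T with Gamma^(0) = (1/2)*g'(p) = -T/2,
so Gamma^(alpha) = -((1+alpha)/2)*T.
alpha = 1, -(1+alpha)/2 = -1.0.
Gamma = -1.0 * 7.602995 = -7.6030

-7.6030


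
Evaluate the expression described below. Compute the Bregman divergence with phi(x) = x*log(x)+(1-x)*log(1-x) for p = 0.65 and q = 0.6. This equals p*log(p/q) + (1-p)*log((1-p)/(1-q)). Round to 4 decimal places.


Bregman divergence with negative entropy generator:
D = p*log(p/q) + (1-p)*log((1-p)/(1-q)).
p = 0.65, q = 0.6.
p*log(p/q) = 0.65*log(0.65/0.6) = 0.052028.
(1-p)*log((1-p)/(1-q)) = 0.35*log(0.35/0.4) = -0.046736.
D = 0.052028 + -0.046736 = 0.0053

0.0053


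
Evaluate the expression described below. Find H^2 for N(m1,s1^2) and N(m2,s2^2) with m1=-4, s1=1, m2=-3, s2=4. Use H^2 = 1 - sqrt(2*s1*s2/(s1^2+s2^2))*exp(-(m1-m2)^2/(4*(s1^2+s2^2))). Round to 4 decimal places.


Squared Hellinger distance for Gaussians:
H^2 = 1 - sqrt(2*s1*s2/(s1^2+s2^2)) * exp(-(m1-m2)^2/(4*(s1^2+s2^2))).
s1^2 = 1, s2^2 = 16, s1^2+s2^2 = 17.
sqrt(2*1*4/(17)) = 0.685994.
(m1-m2)^2 = (-1)^2 = 1.
exp(-1/(4*17)) = exp(-0.014706) = 0.985402.
H^2 = 1 - 0.685994*0.985402 = 0.3240

0.3240


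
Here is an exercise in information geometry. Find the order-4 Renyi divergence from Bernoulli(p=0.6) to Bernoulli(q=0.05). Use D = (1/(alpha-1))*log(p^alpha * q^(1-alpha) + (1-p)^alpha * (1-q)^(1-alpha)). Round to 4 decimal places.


Renyi divergence of order alpha between Bernoulli distributions:
D = (1/(alpha-1))*log(p^alpha * q^(1-alpha) + (1-p)^alpha * (1-q)^(1-alpha)).
alpha = 4, p = 0.6, q = 0.05.
p^alpha * q^(1-alpha) = 0.6^4 * 0.05^-3 = 1036.8.
(1-p)^alpha * (1-q)^(1-alpha) = 0.4^4 * 0.95^-3 = 0.029859.
sum = 1036.8 + 0.029859 = 1036.829859.
D = (1/3)*log(1036.829859) = 2.3146

2.3146


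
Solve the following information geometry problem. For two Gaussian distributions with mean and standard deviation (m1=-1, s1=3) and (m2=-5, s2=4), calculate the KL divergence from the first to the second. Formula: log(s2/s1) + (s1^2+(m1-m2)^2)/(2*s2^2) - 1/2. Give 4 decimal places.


KL divergence between normal distributions:
KL = log(s2/s1) + (s1^2 + (m1-m2)^2)/(2*s2^2) - 1/2.
log(4/3) = 0.287682.
(3^2 + (-1--5)^2)/(2*4^2) = (9 + 16)/32 = 0.78125.
KL = 0.287682 + 0.78125 - 0.5 = 0.5689

0.5689


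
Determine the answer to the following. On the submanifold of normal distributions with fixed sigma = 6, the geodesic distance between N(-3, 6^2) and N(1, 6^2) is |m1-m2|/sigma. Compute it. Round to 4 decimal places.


On the fixed-variance normal subfamily, geodesic distance = |m1-m2|/sigma.
|-3 - 1| = 4.
sigma = 6.
d = 4/6 = 0.6667

0.6667


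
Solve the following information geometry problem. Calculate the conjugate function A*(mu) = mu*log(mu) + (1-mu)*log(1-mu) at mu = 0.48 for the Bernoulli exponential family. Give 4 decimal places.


Legendre transform for Bernoulli:
A*(mu) = mu*log(mu) + (1-mu)*log(1-mu).
mu = 0.48, 1-mu = 0.52.
mu*log(mu) = 0.48*log(0.48) = -0.352305.
(1-mu)*log(1-mu) = 0.52*log(0.52) = -0.340042.
A* = -0.352305 + -0.340042 = -0.6923

-0.6923


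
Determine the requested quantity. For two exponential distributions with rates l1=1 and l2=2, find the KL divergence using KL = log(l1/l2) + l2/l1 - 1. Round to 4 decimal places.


KL divergence for exponential family:
KL = log(l1/l2) + l2/l1 - 1.
log(1/2) = -0.693147.
2/1 = 2.0.
KL = -0.693147 + 2.0 - 1 = 0.3069

0.3069


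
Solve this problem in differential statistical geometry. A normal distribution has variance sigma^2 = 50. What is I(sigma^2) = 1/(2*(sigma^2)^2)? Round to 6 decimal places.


Fisher information for variance: I(sigma^2) = 1/(2*sigma^4).
sigma^2 = 50, so sigma^4 = 2500.
I = 1/(2*2500) = 1/5000 = 0.000200

0.000200


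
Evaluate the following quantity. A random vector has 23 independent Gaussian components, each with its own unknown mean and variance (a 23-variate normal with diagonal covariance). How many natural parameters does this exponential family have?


Exponential family dimension calculation:
Each univariate normal has two natural parameters (mu/sigma^2 and -1/(2 sigma^2)).
With 23 independent components, dim = 2 * 23 = 46.

46


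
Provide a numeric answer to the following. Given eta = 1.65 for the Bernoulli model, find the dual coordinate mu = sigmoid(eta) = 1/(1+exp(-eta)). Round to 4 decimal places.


Dual coordinate (expectation parameter) for Bernoulli:
mu = 1/(1+exp(-eta)).
eta = 1.65.
exp(-eta) = exp(-1.65) = 0.19205.
mu = 1/(1+0.19205) = 0.8389

0.8389


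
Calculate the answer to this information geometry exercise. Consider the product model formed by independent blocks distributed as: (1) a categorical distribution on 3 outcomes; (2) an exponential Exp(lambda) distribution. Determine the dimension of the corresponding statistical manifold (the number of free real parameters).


The dimension of a statistical manifold equals the number of free
(independent) real parameters of the model. For a product of independent
blocks the parameter counts add.
- categorical on 3 outcomes (probabilities sum to 1): 3-1 = 2.
- exponential (lambda): 1.
Total = 2 + 1 = 3.
Dimension = 3

3


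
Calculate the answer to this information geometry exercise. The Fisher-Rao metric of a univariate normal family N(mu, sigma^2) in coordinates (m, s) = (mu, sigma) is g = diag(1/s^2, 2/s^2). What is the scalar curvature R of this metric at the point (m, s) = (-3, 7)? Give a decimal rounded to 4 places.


The metric has the form g = (A dm^2 + B ds^2)/s^2 with A = 1, B = 2.
Substitute u = sqrt(A/B)*m: g = B*(du^2 + ds^2)/s^2, i.e. B times the
Poincare upper half-plane metric, which has constant Gaussian curvature -1.
Scaling a 2D metric by a constant c divides the Gaussian curvature by c,
so K = -1/B = -1/(2) = -0.5000 everywhere (the point (m, s) = (-3, 7) is irrelevant:
the curvature is constant).
Scalar curvature in dimension 2: R = 2K = -2/(2) = -1.0000.

-1.0000


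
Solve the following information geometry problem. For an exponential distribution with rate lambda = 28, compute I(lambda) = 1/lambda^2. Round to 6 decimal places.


Fisher information for exponential: I(lambda) = 1/lambda^2.
lambda = 28, lambda^2 = 784.
I = 1/784 = 0.001276

0.001276


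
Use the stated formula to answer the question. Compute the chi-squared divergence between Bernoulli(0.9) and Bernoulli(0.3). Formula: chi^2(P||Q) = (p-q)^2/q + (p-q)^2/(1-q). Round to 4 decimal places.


Chi-squared divergence between Bernoulli distributions:
chi^2 = (p-q)^2/q + (p-q)^2/(1-q).
p = 0.9, q = 0.3, p-q = 0.6.
(p-q)^2 = 0.36.
term1 = 0.36/0.3 = 1.2.
term2 = 0.36/0.7 = 0.514286.
chi^2 = 1.2 + 0.514286 = 1.7143

1.7143


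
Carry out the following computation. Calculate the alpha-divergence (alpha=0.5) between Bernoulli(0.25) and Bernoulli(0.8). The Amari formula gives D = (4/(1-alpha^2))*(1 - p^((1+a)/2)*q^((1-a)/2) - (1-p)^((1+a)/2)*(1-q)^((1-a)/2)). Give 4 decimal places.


Amari alpha-divergence:
D = (4/(1-alpha^2))*(1 - p^((1+a)/2)*q^((1-a)/2) - (1-p)^((1+a)/2)*(1-q)^((1-a)/2)).
alpha = 0.5, p = 0.25, q = 0.8.
e1 = (1+alpha)/2 = 0.75, e2 = (1-alpha)/2 = 0.25.
t1 = p^e1 * q^e2 = 0.25^0.75 * 0.8^0.25 = 0.33437.
t2 = (1-p)^e1 * (1-q)^e2 = 0.75^0.75 * 0.2^0.25 = 0.538956.
4/(1-alpha^2) = 5.333333.
D = 5.333333*(1 - 0.33437 - 0.538956) = 0.6756

0.6756


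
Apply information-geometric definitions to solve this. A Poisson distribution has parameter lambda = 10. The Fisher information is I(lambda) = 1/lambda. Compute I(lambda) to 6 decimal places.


Fisher information for Poisson: I(lambda) = 1/lambda.
lambda = 10.
I(lambda) = 1/10 = 0.100000

0.100000


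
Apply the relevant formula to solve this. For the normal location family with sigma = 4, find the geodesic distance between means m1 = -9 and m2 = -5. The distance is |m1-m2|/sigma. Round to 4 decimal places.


On the fixed-variance normal subfamily, geodesic distance = |m1-m2|/sigma.
|-9 - -5| = 4.
sigma = 4.
d = 4/4 = 1.0000

1.0000


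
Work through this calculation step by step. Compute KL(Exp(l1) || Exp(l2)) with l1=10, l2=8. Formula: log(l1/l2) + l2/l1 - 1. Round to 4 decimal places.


KL divergence for exponential family:
KL = log(l1/l2) + l2/l1 - 1.
log(10/8) = 0.223144.
8/10 = 0.8.
KL = 0.223144 + 0.8 - 1 = 0.0231

0.0231


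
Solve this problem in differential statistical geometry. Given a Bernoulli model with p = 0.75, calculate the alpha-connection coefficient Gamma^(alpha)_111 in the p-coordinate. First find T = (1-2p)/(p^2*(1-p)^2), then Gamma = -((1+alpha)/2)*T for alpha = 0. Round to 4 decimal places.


Skewness (Amari-Chentsov) tensor: T = (1-2p)/(p^2*(1-p)^2).
p = 0.75, 1-2p = -0.5, p^2 = 0.5625, (1-p)^2 = 0.0625.
T = -0.5/(0.5625 * 0.0625) = -14.222222.
In the p-coordinate, Gamma^(alpha) = Gamma^(0) - (alpha/2)*T with Gamma^(0) = (1/2)*g'(p) = -T/2,
so Gamma^(alpha) = -((1+alpha)/2)*T.
alpha = 0, -(1+alpha)/2 = -0.5.
Gamma = -0.5 * -14.222222 = 7.1111

7.1111


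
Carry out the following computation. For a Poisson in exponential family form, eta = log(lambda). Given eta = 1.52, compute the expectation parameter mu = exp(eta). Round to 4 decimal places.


Expectation parameter for Poisson exponential family:
mu = exp(eta).
eta = 1.52.
mu = exp(1.52) = 4.5722

4.5722


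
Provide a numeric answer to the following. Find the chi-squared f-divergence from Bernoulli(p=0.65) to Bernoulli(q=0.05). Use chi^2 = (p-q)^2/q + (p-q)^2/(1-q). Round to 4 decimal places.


Chi-squared divergence between Bernoulli distributions:
chi^2 = (p-q)^2/q + (p-q)^2/(1-q).
p = 0.65, q = 0.05, p-q = 0.6.
(p-q)^2 = 0.36.
term1 = 0.36/0.05 = 7.2.
term2 = 0.36/0.95 = 0.378947.
chi^2 = 7.2 + 0.378947 = 7.5789

7.5789


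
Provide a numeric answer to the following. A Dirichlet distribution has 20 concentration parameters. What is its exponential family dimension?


Exponential family dimension calculation:
Dirichlet with 20 components has 20 natural parameters.

20


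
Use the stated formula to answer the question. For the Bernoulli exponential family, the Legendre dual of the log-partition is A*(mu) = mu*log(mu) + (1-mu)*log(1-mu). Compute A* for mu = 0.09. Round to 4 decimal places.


Legendre transform for Bernoulli:
A*(mu) = mu*log(mu) + (1-mu)*log(1-mu).
mu = 0.09, 1-mu = 0.91.
mu*log(mu) = 0.09*log(0.09) = -0.216715.
(1-mu)*log(1-mu) = 0.91*log(0.91) = -0.085823.
A* = -0.216715 + -0.085823 = -0.3025

-0.3025


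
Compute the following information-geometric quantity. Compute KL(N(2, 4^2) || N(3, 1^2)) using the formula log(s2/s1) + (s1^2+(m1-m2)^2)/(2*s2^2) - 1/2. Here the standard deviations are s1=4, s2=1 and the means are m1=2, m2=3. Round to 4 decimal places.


KL divergence between normal distributions:
KL = log(s2/s1) + (s1^2 + (m1-m2)^2)/(2*s2^2) - 1/2.
log(1/4) = -1.386294.
(4^2 + (2-3)^2)/(2*1^2) = (16 + 1)/2 = 8.5.
KL = -1.386294 + 8.5 - 0.5 = 6.6137

6.6137


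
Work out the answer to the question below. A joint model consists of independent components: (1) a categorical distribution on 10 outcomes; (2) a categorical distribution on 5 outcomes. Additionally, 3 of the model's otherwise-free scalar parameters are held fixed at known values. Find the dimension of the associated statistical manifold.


The dimension of a statistical manifold equals the number of free
(independent) real parameters of the model. For a product of independent
blocks the parameter counts add.
- categorical on 10 outcomes (probabilities sum to 1): 10-1 = 9.
- categorical on 5 outcomes (probabilities sum to 1): 5-1 = 4.
Total = 9 + 4 = 13.
3 parameter(s) fixed at known values: 13 - 3 = 10.
Dimension = 10

10


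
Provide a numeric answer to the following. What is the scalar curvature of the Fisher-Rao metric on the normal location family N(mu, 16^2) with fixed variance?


This family has a single free parameter, so its statistical manifold
is 1-dimensional. The Riemann curvature tensor of any 1-dimensional
Riemannian manifold vanishes identically, so R = 0.

0


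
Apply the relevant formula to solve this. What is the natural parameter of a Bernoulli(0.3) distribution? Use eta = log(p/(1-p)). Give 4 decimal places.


Natural parameter for Bernoulli: eta = log(p/(1-p)).
p = 0.3, 1-p = 0.7.
p/(1-p) = 0.428571.
eta = log(0.428571) = -0.8473

-0.8473


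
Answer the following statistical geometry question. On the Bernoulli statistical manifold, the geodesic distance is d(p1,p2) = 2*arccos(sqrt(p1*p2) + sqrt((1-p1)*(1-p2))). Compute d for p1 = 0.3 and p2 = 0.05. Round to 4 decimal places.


Geodesic distance on Bernoulli manifold:
d(p1,p2) = 2*arccos(sqrt(p1*p2) + sqrt((1-p1)*(1-p2))).
sqrt(p1*p2) = sqrt(0.3*0.05) = 0.122474.
sqrt((1-p1)*(1-p2)) = sqrt(0.7*0.95) = 0.815475.
arg = 0.122474 + 0.815475 = 0.93795.
d = 2*arccos(0.93795) = 0.7083

0.7083


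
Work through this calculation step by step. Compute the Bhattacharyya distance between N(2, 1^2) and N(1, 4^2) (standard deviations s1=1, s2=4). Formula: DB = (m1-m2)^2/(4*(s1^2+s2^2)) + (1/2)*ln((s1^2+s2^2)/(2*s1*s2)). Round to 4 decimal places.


Bhattacharyya distance between two Gaussians:
DB = (m1-m2)^2/(4*(s1^2+s2^2)) + (1/2)*ln((s1^2+s2^2)/(2*s1*s2)).
(m1-m2)^2 = (1)^2 = 1.
s1^2+s2^2 = 1 + 16 = 17.
term1 = 1/68 = 0.014706.
term2 = 0.5*ln(17/8.0) = 0.376886.
DB = 0.014706 + 0.376886 = 0.3916

0.3916


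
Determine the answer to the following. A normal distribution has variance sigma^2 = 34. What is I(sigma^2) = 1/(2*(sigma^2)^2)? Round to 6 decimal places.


Fisher information for variance: I(sigma^2) = 1/(2*sigma^4).
sigma^2 = 34, so sigma^4 = 1156.
I = 1/(2*1156) = 1/2312 = 0.000433

0.000433


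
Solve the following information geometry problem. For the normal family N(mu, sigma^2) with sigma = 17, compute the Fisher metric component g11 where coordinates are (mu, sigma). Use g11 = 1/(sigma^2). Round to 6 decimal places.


For the 2-parameter normal family, the Fisher metric has:
  g11 = 1/sigma^2, g22 = 2/sigma^2.
sigma = 17, sigma^2 = 289.
g11 = 0.003460

0.003460


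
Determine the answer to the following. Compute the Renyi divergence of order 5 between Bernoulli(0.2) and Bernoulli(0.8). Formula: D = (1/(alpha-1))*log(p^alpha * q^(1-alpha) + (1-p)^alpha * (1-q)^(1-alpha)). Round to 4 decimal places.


Renyi divergence of order alpha between Bernoulli distributions:
D = (1/(alpha-1))*log(p^alpha * q^(1-alpha) + (1-p)^alpha * (1-q)^(1-alpha)).
alpha = 5, p = 0.2, q = 0.8.
p^alpha * q^(1-alpha) = 0.2^5 * 0.8^-4 = 0.000781.
(1-p)^alpha * (1-q)^(1-alpha) = 0.8^5 * 0.2^-4 = 204.8.
sum = 0.000781 + 204.8 = 204.800781.
D = (1/4)*log(204.800781) = 1.3305

1.3305


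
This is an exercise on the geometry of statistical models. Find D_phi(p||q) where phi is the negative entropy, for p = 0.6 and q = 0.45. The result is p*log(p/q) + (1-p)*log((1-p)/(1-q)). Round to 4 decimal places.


Bregman divergence with negative entropy generator:
D = p*log(p/q) + (1-p)*log((1-p)/(1-q)).
p = 0.6, q = 0.45.
p*log(p/q) = 0.6*log(0.6/0.45) = 0.172609.
(1-p)*log((1-p)/(1-q)) = 0.4*log(0.4/0.55) = -0.127381.
D = 0.172609 + -0.127381 = 0.0452

0.0452


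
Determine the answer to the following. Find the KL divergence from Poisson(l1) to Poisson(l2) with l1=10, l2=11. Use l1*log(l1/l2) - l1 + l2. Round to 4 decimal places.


KL divergence for Poisson:
KL = l1*log(l1/l2) - l1 + l2.
l1 = 10, l2 = 11.
log(10/11) = -0.09531.
l1*log(l1/l2) = 10 * -0.09531 = -0.953102.
KL = -0.953102 - 10 + 11 = 0.0469

0.0469


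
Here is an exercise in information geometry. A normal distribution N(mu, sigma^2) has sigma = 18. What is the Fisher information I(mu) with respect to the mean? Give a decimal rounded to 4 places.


The Fisher information for the mean of a normal distribution is I(mu) = 1/sigma^2.
sigma = 18, so sigma^2 = 324.
I(mu) = 1/324 = 0.0031

0.0031


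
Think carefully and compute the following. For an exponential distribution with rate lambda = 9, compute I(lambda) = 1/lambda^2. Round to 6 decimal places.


Fisher information for exponential: I(lambda) = 1/lambda^2.
lambda = 9, lambda^2 = 81.
I = 1/81 = 0.012346

0.012346


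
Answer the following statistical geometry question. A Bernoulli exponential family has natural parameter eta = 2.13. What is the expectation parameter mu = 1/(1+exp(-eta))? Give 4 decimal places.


Dual coordinate (expectation parameter) for Bernoulli:
mu = 1/(1+exp(-eta)).
eta = 2.13.
exp(-eta) = exp(-2.13) = 0.118837.
mu = 1/(1+0.118837) = 0.8938

0.8938


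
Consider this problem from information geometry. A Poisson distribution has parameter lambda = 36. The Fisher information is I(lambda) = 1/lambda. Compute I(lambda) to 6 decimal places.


Fisher information for Poisson: I(lambda) = 1/lambda.
lambda = 36.
I(lambda) = 1/36 = 0.027778

0.027778


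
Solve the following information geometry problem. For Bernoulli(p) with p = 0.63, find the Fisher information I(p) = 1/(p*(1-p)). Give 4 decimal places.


For Bernoulli(p), Fisher information is I(p) = 1/(p*(1-p)).
p = 0.63, 1-p = 0.37.
p*(1-p) = 0.2331.
I(p) = 1/0.2331 = 4.2900

4.2900


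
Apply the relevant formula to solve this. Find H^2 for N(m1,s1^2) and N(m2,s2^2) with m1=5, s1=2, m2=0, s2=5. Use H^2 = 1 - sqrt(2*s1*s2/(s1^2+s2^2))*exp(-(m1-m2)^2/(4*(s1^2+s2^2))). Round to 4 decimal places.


Squared Hellinger distance for Gaussians:
H^2 = 1 - sqrt(2*s1*s2/(s1^2+s2^2)) * exp(-(m1-m2)^2/(4*(s1^2+s2^2))).
s1^2 = 4, s2^2 = 25, s1^2+s2^2 = 29.
sqrt(2*2*5/(29)) = 0.830455.
(m1-m2)^2 = (5)^2 = 25.
exp(-25/(4*29)) = exp(-0.215517) = 0.806124.
H^2 = 1 - 0.830455*0.806124 = 0.3306

0.3306


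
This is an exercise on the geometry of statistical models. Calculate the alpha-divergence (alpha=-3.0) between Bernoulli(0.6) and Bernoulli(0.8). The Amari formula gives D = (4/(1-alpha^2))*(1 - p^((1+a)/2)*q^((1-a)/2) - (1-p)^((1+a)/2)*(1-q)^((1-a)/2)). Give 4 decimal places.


Amari alpha-divergence:
D = (4/(1-alpha^2))*(1 - p^((1+a)/2)*q^((1-a)/2) - (1-p)^((1+a)/2)*(1-q)^((1-a)/2)).
alpha = -3.0, p = 0.6, q = 0.8.
e1 = (1+alpha)/2 = -1.0, e2 = (1-alpha)/2 = 2.0.
t1 = p^e1 * q^e2 = 0.6^-1.0 * 0.8^2.0 = 1.066667.
t2 = (1-p)^e1 * (1-q)^e2 = 0.4^-1.0 * 0.2^2.0 = 0.1.
4/(1-alpha^2) = -0.5.
D = -0.5*(1 - 1.066667 - 0.1) = 0.0833

0.0833


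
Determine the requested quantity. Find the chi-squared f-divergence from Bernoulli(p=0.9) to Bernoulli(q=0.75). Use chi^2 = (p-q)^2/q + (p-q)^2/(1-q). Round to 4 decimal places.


Chi-squared divergence between Bernoulli distributions:
chi^2 = (p-q)^2/q + (p-q)^2/(1-q).
p = 0.9, q = 0.75, p-q = 0.15.
(p-q)^2 = 0.0225.
term1 = 0.0225/0.75 = 0.03.
term2 = 0.0225/0.25 = 0.09.
chi^2 = 0.03 + 0.09 = 0.1200

0.1200


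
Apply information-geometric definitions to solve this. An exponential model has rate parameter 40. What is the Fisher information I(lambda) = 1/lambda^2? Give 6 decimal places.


Fisher information for exponential: I(lambda) = 1/lambda^2.
lambda = 40, lambda^2 = 1600.
I = 1/1600 = 0.000625

0.000625


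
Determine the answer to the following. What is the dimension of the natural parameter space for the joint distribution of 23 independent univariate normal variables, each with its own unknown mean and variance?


Exponential family dimension calculation:
Each univariate normal has two natural parameters (mu/sigma^2 and -1/(2 sigma^2)).
With 23 independent components, dim = 2 * 23 = 46.

46


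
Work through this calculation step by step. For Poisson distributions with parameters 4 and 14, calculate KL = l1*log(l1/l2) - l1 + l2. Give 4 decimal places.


KL divergence for Poisson:
KL = l1*log(l1/l2) - l1 + l2.
l1 = 4, l2 = 14.
log(4/14) = -1.252763.
l1*log(l1/l2) = 4 * -1.252763 = -5.011052.
KL = -5.011052 - 4 + 14 = 4.9889

4.9889


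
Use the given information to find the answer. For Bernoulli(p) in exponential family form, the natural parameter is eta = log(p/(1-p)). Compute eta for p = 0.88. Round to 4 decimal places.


Natural parameter for Bernoulli: eta = log(p/(1-p)).
p = 0.88, 1-p = 0.12.
p/(1-p) = 7.333333.
eta = log(7.333333) = 1.9924

1.9924


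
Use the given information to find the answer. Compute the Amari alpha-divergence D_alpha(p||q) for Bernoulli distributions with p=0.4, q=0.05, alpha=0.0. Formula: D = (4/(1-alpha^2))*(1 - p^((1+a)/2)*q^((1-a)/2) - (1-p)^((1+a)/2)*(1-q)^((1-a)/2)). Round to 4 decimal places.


Amari alpha-divergence:
D = (4/(1-alpha^2))*(1 - p^((1+a)/2)*q^((1-a)/2) - (1-p)^((1+a)/2)*(1-q)^((1-a)/2)).
alpha = 0.0, p = 0.4, q = 0.05.
e1 = (1+alpha)/2 = 0.5, e2 = (1-alpha)/2 = 0.5.
t1 = p^e1 * q^e2 = 0.4^0.5 * 0.05^0.5 = 0.141421.
t2 = (1-p)^e1 * (1-q)^e2 = 0.6^0.5 * 0.95^0.5 = 0.754983.
4/(1-alpha^2) = 4.0.
D = 4.0*(1 - 0.141421 - 0.754983) = 0.4144

0.4144


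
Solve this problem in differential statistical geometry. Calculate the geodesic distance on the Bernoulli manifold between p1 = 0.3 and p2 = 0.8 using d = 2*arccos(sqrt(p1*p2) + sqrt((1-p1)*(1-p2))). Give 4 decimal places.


Geodesic distance on Bernoulli manifold:
d(p1,p2) = 2*arccos(sqrt(p1*p2) + sqrt((1-p1)*(1-p2))).
sqrt(p1*p2) = sqrt(0.3*0.8) = 0.489898.
sqrt((1-p1)*(1-p2)) = sqrt(0.7*0.2) = 0.374166.
arg = 0.489898 + 0.374166 = 0.864064.
d = 2*arccos(0.864064) = 1.0550

1.0550


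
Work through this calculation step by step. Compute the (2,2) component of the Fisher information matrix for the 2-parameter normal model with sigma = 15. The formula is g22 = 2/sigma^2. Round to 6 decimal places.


For the 2-parameter normal family, the Fisher metric has:
  g11 = 1/sigma^2, g22 = 2/sigma^2.
sigma = 15, sigma^2 = 225.
g22 = 0.008889

0.008889


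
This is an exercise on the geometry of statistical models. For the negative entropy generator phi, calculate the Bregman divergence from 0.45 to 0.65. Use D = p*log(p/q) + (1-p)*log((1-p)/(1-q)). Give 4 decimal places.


Bregman divergence with negative entropy generator:
D = p*log(p/q) + (1-p)*log((1-p)/(1-q)).
p = 0.45, q = 0.65.
p*log(p/q) = 0.45*log(0.45/0.65) = -0.165476.
(1-p)*log((1-p)/(1-q)) = 0.55*log(0.55/0.35) = 0.248592.
D = -0.165476 + 0.248592 = 0.0831

0.0831


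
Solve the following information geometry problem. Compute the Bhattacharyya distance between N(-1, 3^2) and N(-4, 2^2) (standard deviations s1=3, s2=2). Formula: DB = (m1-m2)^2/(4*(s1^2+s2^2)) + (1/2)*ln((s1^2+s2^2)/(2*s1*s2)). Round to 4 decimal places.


Bhattacharyya distance between two Gaussians:
DB = (m1-m2)^2/(4*(s1^2+s2^2)) + (1/2)*ln((s1^2+s2^2)/(2*s1*s2)).
(m1-m2)^2 = (3)^2 = 9.
s1^2+s2^2 = 9 + 4 = 13.
term1 = 9/52 = 0.173077.
term2 = 0.5*ln(13/12.0) = 0.040021.
DB = 0.173077 + 0.040021 = 0.2131

0.2131
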